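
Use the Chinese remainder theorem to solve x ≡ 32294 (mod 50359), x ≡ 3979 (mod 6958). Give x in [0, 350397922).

Write x = 32294 + 50359·k. Then 50359·k ≡ 3979 − 32294 ≡ 6475 (mod 6958).
Need 50359⁻¹ mod 6958. Extended Euclid on (6958, 1653):
6958 = 4×1653 + 346
1653 = 4×346 + 269
346 = 1×269 + 77
269 = 3×77 + 38
77 = 2×38 + 1
38 = 38×1 + 0
Back-substitute:
1 = 77 − 2·38
1 = −2·269 + 7·77
1 = 7·346 − 9·269
1 = −9·1653 + 43·346
1 = 43·6958 − 181·1653
50359⁻¹ ≡ 6777 (mod 6958), so k ≡ 6777·6475 ≡ 3927 (mod 6958).
x = 32294 + 50359·3927 = 197792087.

197792087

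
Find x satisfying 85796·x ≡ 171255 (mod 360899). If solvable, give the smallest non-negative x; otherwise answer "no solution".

First find gcd(85796, 360899):
360899 = 4*85796 + 17715
85796 = 4*17715 + 14936
17715 = 1*14936 + 2779
14936 = 5*2779 + 1041
2779 = 2*1041 + 697
1041 = 1*697 + 344
697 = 2*344 + 9
344 = 38*9 + 2
9 = 4*2 + 1
2 = 2*1 + 0
gcd = 1, so a unique solution mod 360899 exists.
Back-substitute for the Bézout coefficients:
1 = 9 − 4·2
1 = −4·344 + 153·9
1 = 153·697 − 310·344
1 = −310·1041 + 463·697
1 = 463·2779 − 1236·1041
1 = −1236·14936 + 6643·2779
1 = 6643·17715 − 7879·14936
1 = −7879·85796 + 38159·17715
1 = 38159·360899 − 160515·85796
So 85796·(-160515) ≡ 1 (mod 360899), giving 85796⁻¹ ≡ 200384.
x ≡ 85796⁻¹·171255 ≡ 200384·171255 ≡ 319606 (mod 360899).

319606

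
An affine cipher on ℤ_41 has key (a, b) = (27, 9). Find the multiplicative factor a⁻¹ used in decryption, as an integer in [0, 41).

Run Euclid on (41, 27):
41 = 1·27 + 14
27 = 1·14 + 13
14 = 1·13 + 1
13 = 13·1 + 0
gcd = 1, so the inverse exists. Back-substitute:
1 = 14 − 13
1 = −27 + 2·14
1 = 2·41 − 3·27
So 27·(-3) ≡ 1 (mod 41), and -3 ≡ 38 (mod 41).

38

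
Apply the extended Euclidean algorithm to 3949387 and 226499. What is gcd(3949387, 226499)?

13

Euclidean algorithm:
3949387 = 17×226499 + 98904
226499 = 2×98904 + 28691
98904 = 3×28691 + 12831
28691 = 2×12831 + 3029
12831 = 4×3029 + 715
3029 = 4×715 + 169
715 = 4×169 + 39
169 = 4×39 + 13
39 = 3×13 + 0
gcd(3949387, 226499) = 13.
Working backward:
13 = 169 − 4·39
13 = −4·715 + 17·169
13 = 17·3029 − 72·715
13 = −72·12831 + 305·3029
13 = 305·28691 − 682·12831
13 = −682·98904 + 2351·28691
13 = 2351·226499 − 5384·98904
13 = −5384·3949387 + 93879·226499
So 13 = (-5384)·3949387 + (93879)·226499.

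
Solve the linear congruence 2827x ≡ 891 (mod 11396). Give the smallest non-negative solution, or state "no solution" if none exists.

First find gcd(2827, 11396):
11396 = 4*2827 + 88
2827 = 32*88 + 11
88 = 8*11 + 0
gcd = 11 and 11 | 891, so solutions exist. Divide through by 11: 257x ≡ 81 (mod 1036).
Now find 257⁻¹ mod 1036:
1036 = 4×257 + 8
257 = 32×8 + 1
8 = 8×1 + 0
Back-substitute:
1 = 257 − 32·8
1 = −32·1036 + 129·257
So 257⁻¹ ≡ 129 (mod 1036).
Then x ≡ 129·81 ≡ 89 (mod 1036); the smallest non-negative solution is x = 89.

89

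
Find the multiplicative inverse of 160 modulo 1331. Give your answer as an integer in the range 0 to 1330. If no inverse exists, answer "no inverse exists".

574

Extended Euclidean algorithm:
1331 = 8×160 + 51
160 = 3×51 + 7
51 = 7×7 + 2
7 = 3×2 + 1
2 = 2×1 + 0
The gcd is 1. Working backward:
1 = 7 − 3·2
1 = −3·51 + 22·7
1 = 22·160 − 69·51
1 = −69·1331 + 574·160
So 160·574 ≡ 1 (mod 1331).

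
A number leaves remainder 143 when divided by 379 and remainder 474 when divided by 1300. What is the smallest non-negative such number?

Write x = 143 + 379·k. Then 379·k ≡ 474 − 143 ≡ 331 (mod 1300).
Need 379⁻¹ mod 1300. Extended Euclid on (1300, 379):
1300 = 3·379 + 163
379 = 2·163 + 53
163 = 3·53 + 4
53 = 13·4 + 1
4 = 4·1 + 0
Back-substitute:
1 = 53 − 13·4
1 = −13·163 + 40·53
1 = 40·379 − 93·163
1 = −93·1300 + 319·379
379⁻¹ ≡ 319 (mod 1300), so k ≡ 319·331 ≡ 289 (mod 1300).
x = 143 + 379·289 = 109674.

109674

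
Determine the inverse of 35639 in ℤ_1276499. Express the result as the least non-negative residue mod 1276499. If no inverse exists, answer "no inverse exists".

285716

gcd(1276499, 35639) by repeated division:
1276499 = 35×35639 + 29134
35639 = 1×29134 + 6505
29134 = 4×6505 + 3114
6505 = 2×3114 + 277
3114 = 11×277 + 67
277 = 4×67 + 9
67 = 7×9 + 4
9 = 2×4 + 1
4 = 4×1 + 0
gcd = 1, so the inverse exists. Back-substitute:
1 = 9 − 2·4
1 = −2·67 + 15·9
1 = 15·277 − 62·67
1 = −62·3114 + 697·277
1 = 697·6505 − 1456·3114
1 = −1456·29134 + 6521·6505
1 = 6521·35639 − 7977·29134
1 = −7977·1276499 + 285716·35639
So 35639·285716 ≡ 1 (mod 1276499).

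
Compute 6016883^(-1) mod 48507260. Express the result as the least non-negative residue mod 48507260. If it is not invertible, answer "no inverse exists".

40611387

Run Euclid on (48507260, 6016883):
48507260 = 8×6016883 + 372196
6016883 = 16×372196 + 61747
372196 = 6×61747 + 1714
61747 = 36×1714 + 43
1714 = 39×43 + 37
43 = 1×37 + 6
37 = 6×6 + 1
6 = 6×1 + 0
The gcd is 1. Working backward:
1 = 37 − 6·6
1 = −6·43 + 7·37
1 = 7·1714 − 279·43
1 = −279·61747 + 10051·1714
1 = 10051·372196 − 60585·61747
1 = −60585·6016883 + 979411·372196
1 = 979411·48507260 − 7895873·6016883
Thus 6016883·(-7895873) ≡ 1 (mod 48507260); reducing, -7895873 mod 48507260 = 40611387.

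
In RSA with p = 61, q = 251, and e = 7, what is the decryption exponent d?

2143

φ(n) = (p−1)(q−1) = 60·250 = 15000.
Need d with 7·d ≡ 1 (mod 15000). Apply the extended Euclidean algorithm:
15000 = 2142×7 + 6
7 = 1×6 + 1
6 = 6×1 + 0
Back-substitute:
1 = 7 − 6
1 = −15000 + 2143·7
So 7·2143 ≡ 1 (mod 15000), hence d = 2143.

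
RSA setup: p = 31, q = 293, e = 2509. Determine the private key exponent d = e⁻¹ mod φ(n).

8149

φ(n) = (p−1)(q−1) = 30·292 = 8760.
Need d with 2509·d ≡ 1 (mod 8760). Apply the extended Euclidean algorithm:
8760 = 3·2509 + 1233
2509 = 2·1233 + 43
1233 = 28·43 + 29
43 = 1·29 + 14
29 = 2·14 + 1
14 = 14·1 + 0
Back-substitute:
1 = 29 − 2·14
1 = −2·43 + 3·29
1 = 3·1233 − 86·43
1 = −86·2509 + 175·1233
1 = 175·8760 − 611·2509
So 2509·(-611) ≡ 1 (mod 8760), hence d ≡ -611 ≡ 8149 (mod 8760).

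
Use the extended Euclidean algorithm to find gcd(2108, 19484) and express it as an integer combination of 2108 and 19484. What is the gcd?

Apply Euclid's algorithm to 19484 and 2108:
19484 = 9*2108 + 512
2108 = 4*512 + 60
512 = 8*60 + 32
60 = 1*32 + 28
32 = 1*28 + 4
28 = 7*4 + 0
gcd(2108, 19484) = 4.
Back-substituting:
4 = 32 − 28
4 = −60 + 2·32
4 = 2·512 − 17·60
4 = −17·2108 + 70·512
4 = 70·19484 − 647·2108
So 4 = (70)·19484 + (-647)·2108.

4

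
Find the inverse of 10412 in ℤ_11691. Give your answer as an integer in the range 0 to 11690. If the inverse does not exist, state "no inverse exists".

gcd(11691, 10412) by repeated division:
11691 = 1×10412 + 1279
10412 = 8×1279 + 180
1279 = 7×180 + 19
180 = 9×19 + 9
19 = 2×9 + 1
9 = 9×1 + 0
The gcd is 1. Working backward:
1 = 19 − 2·9
1 = −2·180 + 19·19
1 = 19·1279 − 135·180
1 = −135·10412 + 1099·1279
1 = 1099·11691 − 1234·10412
Thus 10412·(-1234) ≡ 1 (mod 11691); reducing, -1234 mod 11691 = 10457.

10457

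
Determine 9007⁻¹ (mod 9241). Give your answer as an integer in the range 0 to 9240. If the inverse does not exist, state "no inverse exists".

6911

gcd(9241, 9007) by repeated division:
9241 = 1·9007 + 234
9007 = 38·234 + 115
234 = 2·115 + 4
115 = 28·4 + 3
4 = 1·3 + 1
3 = 3·1 + 0
gcd = 1, so the inverse exists. Back-substitute:
1 = 4 − 3
1 = −115 + 29·4
1 = 29·234 − 59·115
1 = −59·9007 + 2271·234
1 = 2271·9241 − 2330·9007
So 9007·(-2330) ≡ 1 (mod 9241), and -2330 ≡ 6911 (mod 9241).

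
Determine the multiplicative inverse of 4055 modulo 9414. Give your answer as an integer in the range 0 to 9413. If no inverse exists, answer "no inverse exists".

2765

Run Euclid on (9414, 4055):
9414 = 2·4055 + 1304
4055 = 3·1304 + 143
1304 = 9·143 + 17
143 = 8·17 + 7
17 = 2·7 + 3
7 = 2·3 + 1
3 = 3·1 + 0
The gcd is 1. Working backward:
1 = 7 − 2·3
1 = −2·17 + 5·7
1 = 5·143 − 42·17
1 = −42·1304 + 383·143
1 = 383·4055 − 1191·1304
1 = −1191·9414 + 2765·4055
So 4055·2765 ≡ 1 (mod 9414).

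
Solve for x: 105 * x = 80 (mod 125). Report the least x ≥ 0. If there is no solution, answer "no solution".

First find gcd(105, 125):
125 = 1*105 + 20
105 = 5*20 + 5
20 = 4*5 + 0
gcd = 5 and 5 | 80, so solutions exist. Divide through by 5: 21x ≡ 16 (mod 25).
Now find 21⁻¹ mod 25:
25 = 1·21 + 4
21 = 5·4 + 1
4 = 4·1 + 0
Back-substitute:
1 = 21 − 5·4
1 = −5·25 + 6·21
So 21⁻¹ ≡ 6 (mod 25).
Then x ≡ 6·16 ≡ 21 (mod 25); the smallest non-negative solution is x = 21.

21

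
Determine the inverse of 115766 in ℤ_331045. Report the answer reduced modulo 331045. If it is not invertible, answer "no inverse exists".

gcd(331045, 115766) by repeated division:
331045 = 2·115766 + 99513
115766 = 1·99513 + 16253
99513 = 6·16253 + 1995
16253 = 8·1995 + 293
1995 = 6·293 + 237
293 = 1·237 + 56
237 = 4·56 + 13
56 = 4·13 + 4
13 = 3·4 + 1
4 = 4·1 + 0
Since gcd(115766, 331045) = 1, back-substitute to write 1 as a combination:
1 = 13 − 3·4
1 = −3·56 + 13·13
1 = 13·237 − 55·56
1 = −55·293 + 68·237
1 = 68·1995 − 463·293
1 = −463·16253 + 3772·1995
1 = 3772·99513 − 23095·16253
1 = −23095·115766 + 26867·99513
1 = 26867·331045 − 76829·115766
So 115766·(-76829) ≡ 1 (mod 331045), and -76829 ≡ 254216 (mod 331045).

254216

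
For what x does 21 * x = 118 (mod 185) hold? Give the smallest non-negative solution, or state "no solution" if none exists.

First find gcd(21, 185):
185 = 8·21 + 17
21 = 1·17 + 4
17 = 4·4 + 1
4 = 4·1 + 0
gcd = 1, so a unique solution mod 185 exists.
Back-substitute for the Bézout coefficients:
1 = 17 − 4·4
1 = −4·21 + 5·17
1 = 5·185 − 44·21
So 21·(-44) ≡ 1 (mod 185), giving 21⁻¹ ≡ 141.
x ≡ 21⁻¹·118 ≡ 141·118 ≡ 173 (mod 185).

173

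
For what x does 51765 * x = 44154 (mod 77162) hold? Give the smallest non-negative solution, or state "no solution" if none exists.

10626

First find gcd(51765, 77162):
77162 = 1×51765 + 25397
51765 = 2×25397 + 971
25397 = 26×971 + 151
971 = 6×151 + 65
151 = 2×65 + 21
65 = 3×21 + 2
21 = 10×2 + 1
2 = 2×1 + 0
gcd = 1, so a unique solution mod 77162 exists.
Back-substitute for the Bézout coefficients:
1 = 21 − 10·2
1 = −10·65 + 31·21
1 = 31·151 − 72·65
1 = −72·971 + 463·151
1 = 463·25397 − 12110·971
1 = −12110·51765 + 24683·25397
1 = 24683·77162 − 36793·51765
So 51765·(-36793) ≡ 1 (mod 77162), giving 51765⁻¹ ≡ 40369.
x ≡ 51765⁻¹·44154 ≡ 40369·44154 ≡ 10626 (mod 77162).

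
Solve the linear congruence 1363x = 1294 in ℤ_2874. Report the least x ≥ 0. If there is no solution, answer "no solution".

2740

First find gcd(1363, 2874):
2874 = 2*1363 + 148
1363 = 9*148 + 31
148 = 4*31 + 24
31 = 1*24 + 7
24 = 3*7 + 3
7 = 2*3 + 1
3 = 3*1 + 0
gcd = 1, so a unique solution mod 2874 exists.
Back-substitute for the Bézout coefficients:
1 = 7 − 2·3
1 = −2·24 + 7·7
1 = 7·31 − 9·24
1 = −9·148 + 43·31
1 = 43·1363 − 396·148
1 = −396·2874 + 835·1363
So 1363·(835) ≡ 1 (mod 2874), giving 1363⁻¹ ≡ 835.
x ≡ 1363⁻¹·1294 ≡ 835·1294 ≡ 2740 (mod 2874).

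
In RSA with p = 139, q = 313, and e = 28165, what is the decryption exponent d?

27133

φ(n) = (p−1)(q−1) = 138·312 = 43056.
Need d with 28165·d ≡ 1 (mod 43056). Apply the extended Euclidean algorithm:
43056 = 1*28165 + 14891
28165 = 1*14891 + 13274
14891 = 1*13274 + 1617
13274 = 8*1617 + 338
1617 = 4*338 + 265
338 = 1*265 + 73
265 = 3*73 + 46
73 = 1*46 + 27
46 = 1*27 + 19
27 = 1*19 + 8
19 = 2*8 + 3
8 = 2*3 + 2
3 = 1*2 + 1
2 = 2*1 + 0
Back-substitute:
1 = 3 − 2
1 = −8 + 3·3
1 = 3·19 − 7·8
1 = −7·27 + 10·19
1 = 10·46 − 17·27
1 = −17·73 + 27·46
1 = 27·265 − 98·73
1 = −98·338 + 125·265
1 = 125·1617 − 598·338
1 = −598·13274 + 4909·1617
1 = 4909·14891 − 5507·13274
1 = −5507·28165 + 10416·14891
1 = 10416·43056 − 15923·28165
So 28165·(-15923) ≡ 1 (mod 43056), hence d ≡ -15923 ≡ 27133 (mod 43056).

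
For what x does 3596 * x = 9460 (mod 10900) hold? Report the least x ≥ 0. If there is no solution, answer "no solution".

First find gcd(3596, 10900):
10900 = 3*3596 + 112
3596 = 32*112 + 12
112 = 9*12 + 4
12 = 3*4 + 0
gcd = 4 and 4 | 9460, so solutions exist. Divide through by 4: 899x ≡ 2365 (mod 2725).
Now find 899⁻¹ mod 2725:
2725 = 3*899 + 28
899 = 32*28 + 3
28 = 9*3 + 1
3 = 3*1 + 0
Back-substitute:
1 = 28 − 9·3
1 = −9·899 + 289·28
1 = 289·2725 − 876·899
So 899·(-876) ≡ 1 (mod 2725), i.e. 899⁻¹ ≡ 1849.
Then x ≡ 1849·2365 ≡ 1985 (mod 2725); the smallest non-negative solution is x = 1985.

1985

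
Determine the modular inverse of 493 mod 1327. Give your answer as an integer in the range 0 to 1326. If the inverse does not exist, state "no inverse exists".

1004

Run Euclid on (1327, 493):
1327 = 2*493 + 341
493 = 1*341 + 152
341 = 2*152 + 37
152 = 4*37 + 4
37 = 9*4 + 1
4 = 4*1 + 0
gcd = 1, so the inverse exists. Back-substitute:
1 = 37 − 9·4
1 = −9·152 + 37·37
1 = 37·341 − 83·152
1 = −83·493 + 120·341
1 = 120·1327 − 323·493
Hence 493⁻¹ ≡ -323 ≡ 1004 (mod 1327).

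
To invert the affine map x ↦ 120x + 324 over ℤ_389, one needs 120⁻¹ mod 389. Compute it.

295

Apply the Euclidean algorithm to 389 and 120:
389 = 3×120 + 29
120 = 4×29 + 4
29 = 7×4 + 1
4 = 4×1 + 0
Since gcd(120, 389) = 1, back-substitute to write 1 as a combination:
1 = 29 − 7·4
1 = −7·120 + 29·29
1 = 29·389 − 94·120
Thus 120·(-94) ≡ 1 (mod 389); reducing, -94 mod 389 = 295.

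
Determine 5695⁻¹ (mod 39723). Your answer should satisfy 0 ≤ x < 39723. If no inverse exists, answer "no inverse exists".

34408

gcd(39723, 5695) by repeated division:
39723 = 6×5695 + 5553
5695 = 1×5553 + 142
5553 = 39×142 + 15
142 = 9×15 + 7
15 = 2×7 + 1
7 = 7×1 + 0
Since gcd(5695, 39723) = 1, back-substitute to write 1 as a combination:
1 = 15 − 2·7
1 = −2·142 + 19·15
1 = 19·5553 − 743·142
1 = −743·5695 + 762·5553
1 = 762·39723 − 5315·5695
Thus 5695·(-5315) ≡ 1 (mod 39723); reducing, -5315 mod 39723 = 34408.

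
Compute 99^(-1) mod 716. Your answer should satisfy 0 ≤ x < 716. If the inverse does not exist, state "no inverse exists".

Run Euclid on (716, 99):
716 = 7·99 + 23
99 = 4·23 + 7
23 = 3·7 + 2
7 = 3·2 + 1
2 = 2·1 + 0
gcd = 1, so the inverse exists. Back-substitute:
1 = 7 − 3·2
1 = −3·23 + 10·7
1 = 10·99 − 43·23
1 = −43·716 + 311·99
So 99·311 ≡ 1 (mod 716).

311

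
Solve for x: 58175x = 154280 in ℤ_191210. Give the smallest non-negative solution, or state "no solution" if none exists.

First find gcd(58175, 191210):
191210 = 3·58175 + 16685
58175 = 3·16685 + 8120
16685 = 2·8120 + 445
8120 = 18·445 + 110
445 = 4·110 + 5
110 = 22·5 + 0
gcd = 5 and 5 | 154280, so solutions exist. Divide through by 5: 11635x ≡ 30856 (mod 38242).
Now find 11635⁻¹ mod 38242:
38242 = 3*11635 + 3337
11635 = 3*3337 + 1624
3337 = 2*1624 + 89
1624 = 18*89 + 22
89 = 4*22 + 1
22 = 22*1 + 0
Back-substitute:
1 = 89 − 4·22
1 = −4·1624 + 73·89
1 = 73·3337 − 150·1624
1 = −150·11635 + 523·3337
1 = 523·38242 − 1719·11635
So 11635·(-1719) ≡ 1 (mod 38242), i.e. 11635⁻¹ ≡ 36523.
Then x ≡ 36523·30856 ≡ 190 (mod 38242); the smallest non-negative solution is x = 190.

190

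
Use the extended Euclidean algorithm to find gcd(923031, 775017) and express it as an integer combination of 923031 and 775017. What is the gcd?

Repeated division:
923031 = 1*775017 + 148014
775017 = 5*148014 + 34947
148014 = 4*34947 + 8226
34947 = 4*8226 + 2043
8226 = 4*2043 + 54
2043 = 37*54 + 45
54 = 1*45 + 9
45 = 5*9 + 0
gcd(923031, 775017) = 9.
Working backward:
9 = 54 − 45
9 = −2043 + 38·54
9 = 38·8226 − 153·2043
9 = −153·34947 + 650·8226
9 = 650·148014 − 2753·34947
9 = −2753·775017 + 14415·148014
9 = 14415·923031 − 17168·775017
So 9 = (14415)·923031 + (-17168)·775017.

9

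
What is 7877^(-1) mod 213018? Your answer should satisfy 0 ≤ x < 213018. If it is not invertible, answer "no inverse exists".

55925

Run Euclid on (213018, 7877):
213018 = 27*7877 + 339
7877 = 23*339 + 80
339 = 4*80 + 19
80 = 4*19 + 4
19 = 4*4 + 3
4 = 1*3 + 1
3 = 3*1 + 0
gcd = 1, so the inverse exists. Back-substitute:
1 = 4 − 3
1 = −19 + 5·4
1 = 5·80 − 21·19
1 = −21·339 + 89·80
1 = 89·7877 − 2068·339
1 = −2068·213018 + 55925·7877
So 7877·55925 ≡ 1 (mod 213018).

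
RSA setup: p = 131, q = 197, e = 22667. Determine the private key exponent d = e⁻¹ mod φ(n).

15163

φ(n) = (p−1)(q−1) = 130·196 = 25480.
Need d with 22667·d ≡ 1 (mod 25480). Apply the extended Euclidean algorithm:
25480 = 1*22667 + 2813
22667 = 8*2813 + 163
2813 = 17*163 + 42
163 = 3*42 + 37
42 = 1*37 + 5
37 = 7*5 + 2
5 = 2*2 + 1
2 = 2*1 + 0
Back-substitute:
1 = 5 − 2·2
1 = −2·37 + 15·5
1 = 15·42 − 17·37
1 = −17·163 + 66·42
1 = 66·2813 − 1139·163
1 = −1139·22667 + 9178·2813
1 = 9178·25480 − 10317·22667
So 22667·(-10317) ≡ 1 (mod 25480), hence d ≡ -10317 ≡ 15163 (mod 25480).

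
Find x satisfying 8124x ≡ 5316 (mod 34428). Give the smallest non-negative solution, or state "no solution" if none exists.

First find gcd(8124, 34428):
34428 = 4×8124 + 1932
8124 = 4×1932 + 396
1932 = 4×396 + 348
396 = 1×348 + 48
348 = 7×48 + 12
48 = 4×12 + 0
gcd = 12 and 12 | 5316, so solutions exist. Divide through by 12: 677x ≡ 443 (mod 2869).
Now find 677⁻¹ mod 2869:
2869 = 4*677 + 161
677 = 4*161 + 33
161 = 4*33 + 29
33 = 1*29 + 4
29 = 7*4 + 1
4 = 4*1 + 0
Back-substitute:
1 = 29 − 7·4
1 = −7·33 + 8·29
1 = 8·161 − 39·33
1 = −39·677 + 164·161
1 = 164·2869 − 695·677
So 677·(-695) ≡ 1 (mod 2869), i.e. 677⁻¹ ≡ 2174.
Then x ≡ 2174·443 ≡ 1967 (mod 2869); the smallest non-negative solution is x = 1967.

1967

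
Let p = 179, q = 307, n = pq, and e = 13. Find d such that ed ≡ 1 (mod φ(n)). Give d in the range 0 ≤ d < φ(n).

φ(n) = (p−1)(q−1) = 178·306 = 54468.
Need d with 13·d ≡ 1 (mod 54468). Apply the extended Euclidean algorithm:
54468 = 4189*13 + 11
13 = 1*11 + 2
11 = 5*2 + 1
2 = 2*1 + 0
Back-substitute:
1 = 11 − 5·2
1 = −5·13 + 6·11
1 = 6·54468 − 25139·13
So 13·(-25139) ≡ 1 (mod 54468), hence d ≡ -25139 ≡ 29329 (mod 54468).

29329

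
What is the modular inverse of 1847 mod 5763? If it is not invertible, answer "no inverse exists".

5114

gcd(5763, 1847) by repeated division:
5763 = 3·1847 + 222
1847 = 8·222 + 71
222 = 3·71 + 9
71 = 7·9 + 8
9 = 1·8 + 1
8 = 8·1 + 0
Since gcd(1847, 5763) = 1, back-substitute to write 1 as a combination:
1 = 9 − 8
1 = −71 + 8·9
1 = 8·222 − 25·71
1 = −25·1847 + 208·222
1 = 208·5763 − 649·1847
So 1847·(-649) ≡ 1 (mod 5763), and -649 ≡ 5114 (mod 5763).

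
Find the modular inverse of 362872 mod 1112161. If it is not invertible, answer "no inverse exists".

1079474

Run Euclid on (1112161, 362872):
1112161 = 3·362872 + 23545
362872 = 15·23545 + 9697
23545 = 2·9697 + 4151
9697 = 2·4151 + 1395
4151 = 2·1395 + 1361
1395 = 1·1361 + 34
1361 = 40·34 + 1
34 = 34·1 + 0
gcd = 1, so the inverse exists. Back-substitute:
1 = 1361 − 40·34
1 = −40·1395 + 41·1361
1 = 41·4151 − 122·1395
1 = −122·9697 + 285·4151
1 = 285·23545 − 692·9697
1 = −692·362872 + 10665·23545
1 = 10665·1112161 − 32687·362872
Hence 362872⁻¹ ≡ -32687 ≡ 1079474 (mod 1112161).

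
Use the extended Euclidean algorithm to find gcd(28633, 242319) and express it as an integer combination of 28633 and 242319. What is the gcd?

Apply Euclid's algorithm to 242319 and 28633:
242319 = 8·28633 + 13255
28633 = 2·13255 + 2123
13255 = 6·2123 + 517
2123 = 4·517 + 55
517 = 9·55 + 22
55 = 2·22 + 11
22 = 2·11 + 0
gcd(28633, 242319) = 11.
Express as a combination:
11 = 55 − 2·22
11 = −2·517 + 19·55
11 = 19·2123 − 78·517
11 = −78·13255 + 487·2123
11 = 487·28633 − 1052·13255
11 = −1052·242319 + 8903·28633
So 11 = (-1052)·242319 + (8903)·28633.

11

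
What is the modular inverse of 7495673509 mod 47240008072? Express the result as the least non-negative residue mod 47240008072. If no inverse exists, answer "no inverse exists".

45290528181

Extended Euclidean algorithm:
47240008072 = 6×7495673509 + 2265967018
7495673509 = 3×2265967018 + 697772455
2265967018 = 3×697772455 + 172649653
697772455 = 4×172649653 + 7173843
172649653 = 24×7173843 + 477421
7173843 = 15×477421 + 12528
477421 = 38×12528 + 1357
12528 = 9×1357 + 315
1357 = 4×315 + 97
315 = 3×97 + 24
97 = 4×24 + 1
24 = 24×1 + 0
gcd = 1, so the inverse exists. Back-substitute:
1 = 97 − 4·24
1 = −4·315 + 13·97
1 = 13·1357 − 56·315
1 = −56·12528 + 517·1357
1 = 517·477421 − 19702·12528
1 = −19702·7173843 + 296047·477421
1 = 296047·172649653 − 7124830·7173843
1 = −7124830·697772455 + 28795367·172649653
1 = 28795367·2265967018 − 93510931·697772455
1 = −93510931·7495673509 + 309328160·2265967018
1 = 309328160·47240008072 − 1949479891·7495673509
So 7495673509·(-1949479891) ≡ 1 (mod 47240008072), and -1949479891 ≡ 45290528181 (mod 47240008072).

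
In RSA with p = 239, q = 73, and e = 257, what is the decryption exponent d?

φ(n) = (p−1)(q−1) = 238·72 = 17136.
Need d with 257·d ≡ 1 (mod 17136). Apply the extended Euclidean algorithm:
17136 = 66×257 + 174
257 = 1×174 + 83
174 = 2×83 + 8
83 = 10×8 + 3
8 = 2×3 + 2
3 = 1×2 + 1
2 = 2×1 + 0
Back-substitute:
1 = 3 − 2
1 = −8 + 3·3
1 = 3·83 − 31·8
1 = −31·174 + 65·83
1 = 65·257 − 96·174
1 = −96·17136 + 6401·257
So 257·6401 ≡ 1 (mod 17136), hence d = 6401.

6401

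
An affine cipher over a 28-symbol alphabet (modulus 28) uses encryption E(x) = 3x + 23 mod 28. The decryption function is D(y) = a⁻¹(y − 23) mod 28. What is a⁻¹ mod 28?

Apply the Euclidean algorithm to 28 and 3:
28 = 9*3 + 1
3 = 3*1 + 0
gcd = 1, so the inverse exists. Back-substitute:
1 = 28 − 9·3
Hence 3⁻¹ ≡ -9 ≡ 19 (mod 28).

19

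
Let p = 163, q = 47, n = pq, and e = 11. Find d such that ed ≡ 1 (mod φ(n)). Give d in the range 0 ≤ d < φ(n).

φ(n) = (p−1)(q−1) = 162·46 = 7452.
Need d with 11·d ≡ 1 (mod 7452). Apply the extended Euclidean algorithm:
7452 = 677·11 + 5
11 = 2·5 + 1
5 = 5·1 + 0
Back-substitute:
1 = 11 − 2·5
1 = −2·7452 + 1355·11
So 11·1355 ≡ 1 (mod 7452), hence d = 1355.

1355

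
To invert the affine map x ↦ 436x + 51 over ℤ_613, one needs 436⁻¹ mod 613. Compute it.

Extended Euclidean algorithm:
613 = 1·436 + 177
436 = 2·177 + 82
177 = 2·82 + 13
82 = 6·13 + 4
13 = 3·4 + 1
4 = 4·1 + 0
The gcd is 1. Working backward:
1 = 13 − 3·4
1 = −3·82 + 19·13
1 = 19·177 − 41·82
1 = −41·436 + 101·177
1 = 101·613 − 142·436
Hence 436⁻¹ ≡ -142 ≡ 471 (mod 613).

471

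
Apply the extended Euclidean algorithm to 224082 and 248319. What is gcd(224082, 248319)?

9

Euclidean algorithm:
248319 = 1·224082 + 24237
224082 = 9·24237 + 5949
24237 = 4·5949 + 441
5949 = 13·441 + 216
441 = 2·216 + 9
216 = 24·9 + 0
gcd(224082, 248319) = 9.
Working backward:
9 = 441 − 2·216
9 = −2·5949 + 27·441
9 = 27·24237 − 110·5949
9 = −110·224082 + 1017·24237
9 = 1017·248319 − 1127·224082
So 9 = (1017)·248319 + (-1127)·224082.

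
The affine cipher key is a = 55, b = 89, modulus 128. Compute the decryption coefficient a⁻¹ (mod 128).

Apply the Euclidean algorithm to 128 and 55:
128 = 2·55 + 18
55 = 3·18 + 1
18 = 18·1 + 0
gcd = 1, so the inverse exists. Back-substitute:
1 = 55 − 3·18
1 = −3·128 + 7·55
So 55·7 ≡ 1 (mod 128).

7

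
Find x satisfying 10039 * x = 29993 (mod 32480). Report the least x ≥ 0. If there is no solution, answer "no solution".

28607

First find gcd(10039, 32480):
32480 = 3*10039 + 2363
10039 = 4*2363 + 587
2363 = 4*587 + 15
587 = 39*15 + 2
15 = 7*2 + 1
2 = 2*1 + 0
gcd = 1, so a unique solution mod 32480 exists.
Back-substitute for the Bézout coefficients:
1 = 15 − 7·2
1 = −7·587 + 274·15
1 = 274·2363 − 1103·587
1 = −1103·10039 + 4686·2363
1 = 4686·32480 − 15161·10039
So 10039·(-15161) ≡ 1 (mod 32480), giving 10039⁻¹ ≡ 17319.
x ≡ 10039⁻¹·29993 ≡ 17319·29993 ≡ 28607 (mod 32480).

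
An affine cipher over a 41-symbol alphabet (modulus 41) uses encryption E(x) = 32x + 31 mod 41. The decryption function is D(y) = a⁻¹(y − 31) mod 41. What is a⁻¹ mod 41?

Apply the Euclidean algorithm to 41 and 32:
41 = 1*32 + 9
32 = 3*9 + 5
9 = 1*5 + 4
5 = 1*4 + 1
4 = 4*1 + 0
gcd = 1, so the inverse exists. Back-substitute:
1 = 5 − 4
1 = −9 + 2·5
1 = 2·32 − 7·9
1 = −7·41 + 9·32
So 32·9 ≡ 1 (mod 41).

9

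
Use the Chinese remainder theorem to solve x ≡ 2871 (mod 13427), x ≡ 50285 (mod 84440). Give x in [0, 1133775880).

439898245

Write x = 2871 + 13427·k. Then 13427·k ≡ 50285 − 2871 ≡ 47414 (mod 84440).
Need 13427⁻¹ mod 84440. Extended Euclid on (84440, 13427):
84440 = 6×13427 + 3878
13427 = 3×3878 + 1793
3878 = 2×1793 + 292
1793 = 6×292 + 41
292 = 7×41 + 5
41 = 8×5 + 1
5 = 5×1 + 0
Back-substitute:
1 = 41 − 8·5
1 = −8·292 + 57·41
1 = 57·1793 − 350·292
1 = −350·3878 + 757·1793
1 = 757·13427 − 2621·3878
1 = −2621·84440 + 16483·13427
13427⁻¹ ≡ 16483 (mod 84440), so k ≡ 16483·47414 ≡ 32762 (mod 84440).
x = 2871 + 13427·32762 = 439898245.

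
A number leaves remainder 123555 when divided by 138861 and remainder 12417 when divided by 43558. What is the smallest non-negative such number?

5386264023

Write x = 123555 + 138861·k. Then 138861·k ≡ 12417 − 123555 ≡ 19536 (mod 43558).
Need 138861⁻¹ mod 43558. Extended Euclid on (43558, 8187):
43558 = 5*8187 + 2623
8187 = 3*2623 + 318
2623 = 8*318 + 79
318 = 4*79 + 2
79 = 39*2 + 1
2 = 2*1 + 0
Back-substitute:
1 = 79 − 39·2
1 = −39·318 + 157·79
1 = 157·2623 − 1295·318
1 = −1295·8187 + 4042·2623
1 = 4042·43558 − 21505·8187
138861⁻¹ ≡ 22053 (mod 43558), so k ≡ 22053·19536 ≡ 38788 (mod 43558).
x = 123555 + 138861·38788 = 5386264023.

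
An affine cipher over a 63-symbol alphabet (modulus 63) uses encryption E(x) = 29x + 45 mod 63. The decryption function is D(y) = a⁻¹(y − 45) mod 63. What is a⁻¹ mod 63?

50

Apply the Euclidean algorithm to 63 and 29:
63 = 2×29 + 5
29 = 5×5 + 4
5 = 1×4 + 1
4 = 4×1 + 0
Since gcd(29, 63) = 1, back-substitute to write 1 as a combination:
1 = 5 − 4
1 = −29 + 6·5
1 = 6·63 − 13·29
So 29·(-13) ≡ 1 (mod 63), and -13 ≡ 50 (mod 63).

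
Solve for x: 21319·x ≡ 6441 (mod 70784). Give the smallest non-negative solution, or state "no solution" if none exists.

First find gcd(21319, 70784):
70784 = 3×21319 + 6827
21319 = 3×6827 + 838
6827 = 8×838 + 123
838 = 6×123 + 100
123 = 1×100 + 23
100 = 4×23 + 8
23 = 2×8 + 7
8 = 1×7 + 1
7 = 7×1 + 0
gcd = 1, so a unique solution mod 70784 exists.
Back-substitute for the Bézout coefficients:
1 = 8 − 7
1 = −23 + 3·8
1 = 3·100 − 13·23
1 = −13·123 + 16·100
1 = 16·838 − 109·123
1 = −109·6827 + 888·838
1 = 888·21319 − 2773·6827
1 = −2773·70784 + 9207·21319
So 21319·(9207) ≡ 1 (mod 70784), giving 21319⁻¹ ≡ 9207.
x ≡ 21319⁻¹·6441 ≡ 9207·6441 ≡ 56079 (mod 70784).

56079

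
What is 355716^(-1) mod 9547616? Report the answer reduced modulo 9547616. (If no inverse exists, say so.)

Euclidean algorithm on 9547616, 355716:
9547616 = 26*355716 + 299000
355716 = 1*299000 + 56716
299000 = 5*56716 + 15420
56716 = 3*15420 + 10456
15420 = 1*10456 + 4964
10456 = 2*4964 + 528
4964 = 9*528 + 212
528 = 2*212 + 104
212 = 2*104 + 4
104 = 26*4 + 0
Since gcd = 4 > 1, 355716 is not a unit mod 9547616.

no inverse exists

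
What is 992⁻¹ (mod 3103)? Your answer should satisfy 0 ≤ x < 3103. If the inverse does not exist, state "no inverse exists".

gcd(3103, 992) by repeated division:
3103 = 3*992 + 127
992 = 7*127 + 103
127 = 1*103 + 24
103 = 4*24 + 7
24 = 3*7 + 3
7 = 2*3 + 1
3 = 3*1 + 0
The gcd is 1. Working backward:
1 = 7 − 2·3
1 = −2·24 + 7·7
1 = 7·103 − 30·24
1 = −30·127 + 37·103
1 = 37·992 − 289·127
1 = −289·3103 + 904·992
So 992·904 ≡ 1 (mod 3103).

904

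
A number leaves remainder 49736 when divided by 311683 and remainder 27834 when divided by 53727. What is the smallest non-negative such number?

Write x = 49736 + 311683·k. Then 311683·k ≡ 27834 − 49736 ≡ 31825 (mod 53727).
Need 311683⁻¹ mod 53727. Extended Euclid on (53727, 43048):
53727 = 1·43048 + 10679
43048 = 4·10679 + 332
10679 = 32·332 + 55
332 = 6·55 + 2
55 = 27·2 + 1
2 = 2·1 + 0
Back-substitute:
1 = 55 − 27·2
1 = −27·332 + 163·55
1 = 163·10679 − 5243·332
1 = −5243·43048 + 21135·10679
1 = 21135·53727 − 26378·43048
311683⁻¹ ≡ 27349 (mod 53727), so k ≡ 27349·31825 ≡ 4525 (mod 53727).
x = 49736 + 311683·4525 = 1410415311.

1410415311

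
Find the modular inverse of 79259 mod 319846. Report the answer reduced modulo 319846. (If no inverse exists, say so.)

60213

Run Euclid on (319846, 79259):
319846 = 4*79259 + 2810
79259 = 28*2810 + 579
2810 = 4*579 + 494
579 = 1*494 + 85
494 = 5*85 + 69
85 = 1*69 + 16
69 = 4*16 + 5
16 = 3*5 + 1
5 = 5*1 + 0
gcd = 1, so the inverse exists. Back-substitute:
1 = 16 − 3·5
1 = −3·69 + 13·16
1 = 13·85 − 16·69
1 = −16·494 + 93·85
1 = 93·579 − 109·494
1 = −109·2810 + 529·579
1 = 529·79259 − 14921·2810
1 = −14921·319846 + 60213·79259
So 79259·60213 ≡ 1 (mod 319846).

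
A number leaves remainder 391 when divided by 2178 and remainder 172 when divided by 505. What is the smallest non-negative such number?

756157

Write x = 391 + 2178·k. Then 2178·k ≡ 172 − 391 ≡ 286 (mod 505).
Need 2178⁻¹ mod 505. Extended Euclid on (505, 158):
505 = 3×158 + 31
158 = 5×31 + 3
31 = 10×3 + 1
3 = 3×1 + 0
Back-substitute:
1 = 31 − 10·3
1 = −10·158 + 51·31
1 = 51·505 − 163·158
2178⁻¹ ≡ 342 (mod 505), so k ≡ 342·286 ≡ 347 (mod 505).
x = 391 + 2178·347 = 756157.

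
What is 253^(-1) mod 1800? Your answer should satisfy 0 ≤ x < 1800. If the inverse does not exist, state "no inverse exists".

Run Euclid on (1800, 253):
1800 = 7*253 + 29
253 = 8*29 + 21
29 = 1*21 + 8
21 = 2*8 + 5
8 = 1*5 + 3
5 = 1*3 + 2
3 = 1*2 + 1
2 = 2*1 + 0
The gcd is 1. Working backward:
1 = 3 − 2
1 = −5 + 2·3
1 = 2·8 − 3·5
1 = −3·21 + 8·8
1 = 8·29 − 11·21
1 = −11·253 + 96·29
1 = 96·1800 − 683·253
So 253·(-683) ≡ 1 (mod 1800), and -683 ≡ 1117 (mod 1800).

1117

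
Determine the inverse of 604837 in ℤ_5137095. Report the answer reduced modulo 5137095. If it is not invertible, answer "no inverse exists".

Extended Euclidean algorithm:
5137095 = 8*604837 + 298399
604837 = 2*298399 + 8039
298399 = 37*8039 + 956
8039 = 8*956 + 391
956 = 2*391 + 174
391 = 2*174 + 43
174 = 4*43 + 2
43 = 21*2 + 1
2 = 2*1 + 0
Since gcd(604837, 5137095) = 1, back-substitute to write 1 as a combination:
1 = 43 − 21·2
1 = −21·174 + 85·43
1 = 85·391 − 191·174
1 = −191·956 + 467·391
1 = 467·8039 − 3927·956
1 = −3927·298399 + 145766·8039
1 = 145766·604837 − 295459·298399
1 = −295459·5137095 + 2509438·604837
So 604837·2509438 ≡ 1 (mod 5137095).

2509438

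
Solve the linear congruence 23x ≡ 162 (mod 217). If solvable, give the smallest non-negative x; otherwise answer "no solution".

First find gcd(23, 217):
217 = 9*23 + 10
23 = 2*10 + 3
10 = 3*3 + 1
3 = 3*1 + 0
gcd = 1, so a unique solution mod 217 exists.
Back-substitute for the Bézout coefficients:
1 = 10 − 3·3
1 = −3·23 + 7·10
1 = 7·217 − 66·23
So 23·(-66) ≡ 1 (mod 217), giving 23⁻¹ ≡ 151.
x ≡ 23⁻¹·162 ≡ 151·162 ≡ 158 (mod 217).

158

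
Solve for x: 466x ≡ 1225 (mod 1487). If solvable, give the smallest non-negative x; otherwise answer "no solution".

1429

First find gcd(466, 1487):
1487 = 3·466 + 89
466 = 5·89 + 21
89 = 4·21 + 5
21 = 4·5 + 1
5 = 5·1 + 0
gcd = 1, so a unique solution mod 1487 exists.
Back-substitute for the Bézout coefficients:
1 = 21 − 4·5
1 = −4·89 + 17·21
1 = 17·466 − 89·89
1 = −89·1487 + 284·466
So 466·(284) ≡ 1 (mod 1487), giving 466⁻¹ ≡ 284.
x ≡ 466⁻¹·1225 ≡ 284·1225 ≡ 1429 (mod 1487).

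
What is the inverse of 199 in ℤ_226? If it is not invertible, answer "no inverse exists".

159

Apply the Euclidean algorithm to 226 and 199:
226 = 1×199 + 27
199 = 7×27 + 10
27 = 2×10 + 7
10 = 1×7 + 3
7 = 2×3 + 1
3 = 3×1 + 0
gcd = 1, so the inverse exists. Back-substitute:
1 = 7 − 2·3
1 = −2·10 + 3·7
1 = 3·27 − 8·10
1 = −8·199 + 59·27
1 = 59·226 − 67·199
Hence 199⁻¹ ≡ -67 ≡ 159 (mod 226).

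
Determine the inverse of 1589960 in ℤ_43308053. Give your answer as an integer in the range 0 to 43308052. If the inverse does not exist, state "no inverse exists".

Extended Euclidean algorithm:
43308053 = 27*1589960 + 379133
1589960 = 4*379133 + 73428
379133 = 5*73428 + 11993
73428 = 6*11993 + 1470
11993 = 8*1470 + 233
1470 = 6*233 + 72
233 = 3*72 + 17
72 = 4*17 + 4
17 = 4*4 + 1
4 = 4*1 + 0
gcd = 1, so the inverse exists. Back-substitute:
1 = 17 − 4·4
1 = −4·72 + 17·17
1 = 17·233 − 55·72
1 = −55·1470 + 347·233
1 = 347·11993 − 2831·1470
1 = −2831·73428 + 17333·11993
1 = 17333·379133 − 89496·73428
1 = −89496·1589960 + 375317·379133
1 = 375317·43308053 − 10223055·1589960
Thus 1589960·(-10223055) ≡ 1 (mod 43308053); reducing, -10223055 mod 43308053 = 33084998.

33084998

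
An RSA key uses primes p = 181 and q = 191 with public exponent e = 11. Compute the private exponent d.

φ(n) = (p−1)(q−1) = 180·190 = 34200.
Need d with 11·d ≡ 1 (mod 34200). Apply the extended Euclidean algorithm:
34200 = 3109·11 + 1
11 = 11·1 + 0
Back-substitute:
1 = 34200 − 3109·11
So 11·(-3109) ≡ 1 (mod 34200), hence d ≡ -3109 ≡ 31091 (mod 34200).

31091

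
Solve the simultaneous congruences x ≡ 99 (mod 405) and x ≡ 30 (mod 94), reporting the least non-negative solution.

17514

Write x = 99 + 405·k. Then 405·k ≡ 30 − 99 ≡ 25 (mod 94).
Need 405⁻¹ mod 94. Extended Euclid on (94, 29):
94 = 3*29 + 7
29 = 4*7 + 1
7 = 7*1 + 0
Back-substitute:
1 = 29 − 4·7
1 = −4·94 + 13·29
405⁻¹ ≡ 13 (mod 94), so k ≡ 13·25 ≡ 43 (mod 94).
x = 99 + 405·43 = 17514.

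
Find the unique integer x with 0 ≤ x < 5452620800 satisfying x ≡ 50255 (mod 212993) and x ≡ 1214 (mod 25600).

Write x = 50255 + 212993·k. Then 212993·k ≡ 1214 − 50255 ≡ 2159 (mod 25600).
Need 212993⁻¹ mod 25600. Extended Euclid on (25600, 8193):
25600 = 3×8193 + 1021
8193 = 8×1021 + 25
1021 = 40×25 + 21
25 = 1×21 + 4
21 = 5×4 + 1
4 = 4×1 + 0
Back-substitute:
1 = 21 − 5·4
1 = −5·25 + 6·21
1 = 6·1021 − 245·25
1 = −245·8193 + 1966·1021
1 = 1966·25600 − 6143·8193
212993⁻¹ ≡ 19457 (mod 25600), so k ≡ 19457·2159 ≡ 23663 (mod 25600).
x = 50255 + 212993·23663 = 5040103614.

5040103614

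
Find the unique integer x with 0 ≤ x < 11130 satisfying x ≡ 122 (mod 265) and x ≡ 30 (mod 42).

5952

Write x = 122 + 265·k. Then 265·k ≡ 30 − 122 ≡ 34 (mod 42).
Need 265⁻¹ mod 42. Extended Euclid on (42, 13):
42 = 3·13 + 3
13 = 4·3 + 1
3 = 3·1 + 0
Back-substitute:
1 = 13 − 4·3
1 = −4·42 + 13·13
265⁻¹ ≡ 13 (mod 42), so k ≡ 13·34 ≡ 22 (mod 42).
x = 122 + 265·22 = 5952.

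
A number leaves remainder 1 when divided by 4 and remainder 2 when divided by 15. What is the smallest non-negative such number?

17

Write x = 1 + 4·k. Then 4·k ≡ 2 − 1 ≡ 1 (mod 15).
Need 4⁻¹ mod 15. Extended Euclid on (15, 4):
15 = 3*4 + 3
4 = 1*3 + 1
3 = 3*1 + 0
Back-substitute:
1 = 4 − 3
1 = −15 + 4·4
4⁻¹ ≡ 4 (mod 15), so k ≡ 4·1 ≡ 4 (mod 15).
x = 1 + 4·4 = 17.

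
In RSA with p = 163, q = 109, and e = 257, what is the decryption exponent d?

11369

φ(n) = (p−1)(q−1) = 162·108 = 17496.
Need d with 257·d ≡ 1 (mod 17496). Apply the extended Euclidean algorithm:
17496 = 68·257 + 20
257 = 12·20 + 17
20 = 1·17 + 3
17 = 5·3 + 2
3 = 1·2 + 1
2 = 2·1 + 0
Back-substitute:
1 = 3 − 2
1 = −17 + 6·3
1 = 6·20 − 7·17
1 = −7·257 + 90·20
1 = 90·17496 − 6127·257
So 257·(-6127) ≡ 1 (mod 17496), hence d ≡ -6127 ≡ 11369 (mod 17496).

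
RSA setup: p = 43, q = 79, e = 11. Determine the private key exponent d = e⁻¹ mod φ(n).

1787

φ(n) = (p−1)(q−1) = 42·78 = 3276.
Need d with 11·d ≡ 1 (mod 3276). Apply the extended Euclidean algorithm:
3276 = 297*11 + 9
11 = 1*9 + 2
9 = 4*2 + 1
2 = 2*1 + 0
Back-substitute:
1 = 9 − 4·2
1 = −4·11 + 5·9
1 = 5·3276 − 1489·11
So 11·(-1489) ≡ 1 (mod 3276), hence d ≡ -1489 ≡ 1787 (mod 3276).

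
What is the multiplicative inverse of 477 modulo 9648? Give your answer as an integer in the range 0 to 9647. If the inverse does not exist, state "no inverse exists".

Euclidean algorithm on 9648, 477:
9648 = 20·477 + 108
477 = 4·108 + 45
108 = 2·45 + 18
45 = 2·18 + 9
18 = 2·9 + 0
gcd(477, 9648) = 9 ≠ 1, so 477 has no multiplicative inverse modulo 9648.

no inverse exists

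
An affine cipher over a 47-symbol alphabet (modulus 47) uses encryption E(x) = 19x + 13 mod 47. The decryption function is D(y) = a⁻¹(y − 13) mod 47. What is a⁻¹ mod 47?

5

Run Euclid on (47, 19):
47 = 2·19 + 9
19 = 2·9 + 1
9 = 9·1 + 0
The gcd is 1. Working backward:
1 = 19 − 2·9
1 = −2·47 + 5·19
So 19·5 ≡ 1 (mod 47).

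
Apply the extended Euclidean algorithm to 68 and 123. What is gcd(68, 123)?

1

Repeated division:
123 = 1×68 + 55
68 = 1×55 + 13
55 = 4×13 + 3
13 = 4×3 + 1
3 = 3×1 + 0
gcd(68, 123) = 1.
Express as a combination:
1 = 13 − 4·3
1 = −4·55 + 17·13
1 = 17·68 − 21·55
1 = −21·123 + 38·68
So 1 = (-21)·123 + (38)·68.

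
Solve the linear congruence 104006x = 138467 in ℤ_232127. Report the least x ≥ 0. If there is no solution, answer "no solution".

24313

First find gcd(104006, 232127):
232127 = 2×104006 + 24115
104006 = 4×24115 + 7546
24115 = 3×7546 + 1477
7546 = 5×1477 + 161
1477 = 9×161 + 28
161 = 5×28 + 21
28 = 1×21 + 7
21 = 3×7 + 0
gcd = 7 and 7 | 138467, so solutions exist. Divide through by 7: 14858x ≡ 19781 (mod 33161).
Now find 14858⁻¹ mod 33161:
33161 = 2×14858 + 3445
14858 = 4×3445 + 1078
3445 = 3×1078 + 211
1078 = 5×211 + 23
211 = 9×23 + 4
23 = 5×4 + 3
4 = 1×3 + 1
3 = 3×1 + 0
Back-substitute:
1 = 4 − 3
1 = −23 + 6·4
1 = 6·211 − 55·23
1 = −55·1078 + 281·211
1 = 281·3445 − 898·1078
1 = −898·14858 + 3873·3445
1 = 3873·33161 − 8644·14858
So 14858·(-8644) ≡ 1 (mod 33161), i.e. 14858⁻¹ ≡ 24517.
Then x ≡ 24517·19781 ≡ 24313 (mod 33161); the smallest non-negative solution is x = 24313.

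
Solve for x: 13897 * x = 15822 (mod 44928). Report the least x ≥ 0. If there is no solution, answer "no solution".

gcd(13897, 44928):
44928 = 3*13897 + 3237
13897 = 4*3237 + 949
3237 = 3*949 + 390
949 = 2*390 + 169
390 = 2*169 + 52
169 = 3*52 + 13
52 = 4*13 + 0
gcd = 13, but 13 ∤ 15822, so the congruence has no solution.

no solution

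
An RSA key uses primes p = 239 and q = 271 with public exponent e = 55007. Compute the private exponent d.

φ(n) = (p−1)(q−1) = 238·270 = 64260.
Need d with 55007·d ≡ 1 (mod 64260). Apply the extended Euclidean algorithm:
64260 = 1*55007 + 9253
55007 = 5*9253 + 8742
9253 = 1*8742 + 511
8742 = 17*511 + 55
511 = 9*55 + 16
55 = 3*16 + 7
16 = 2*7 + 2
7 = 3*2 + 1
2 = 2*1 + 0
Back-substitute:
1 = 7 − 3·2
1 = −3·16 + 7·7
1 = 7·55 − 24·16
1 = −24·511 + 223·55
1 = 223·8742 − 3815·511
1 = −3815·9253 + 4038·8742
1 = 4038·55007 − 24005·9253
1 = −24005·64260 + 28043·55007
So 55007·28043 ≡ 1 (mod 64260), hence d = 28043.

28043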